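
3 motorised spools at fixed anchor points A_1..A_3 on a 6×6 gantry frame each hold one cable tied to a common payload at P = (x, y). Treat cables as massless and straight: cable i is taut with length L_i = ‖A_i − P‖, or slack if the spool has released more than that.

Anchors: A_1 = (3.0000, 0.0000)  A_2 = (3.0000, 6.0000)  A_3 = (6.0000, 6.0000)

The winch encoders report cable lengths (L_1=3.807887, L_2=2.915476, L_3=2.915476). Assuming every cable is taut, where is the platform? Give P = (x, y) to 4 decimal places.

(4.5000, 3.5000)

circle eqns → linear via eq_j − eq_1; set c_j = A_j·A_j − L_j²
c_1 = 9.0000+0.0000−14.5000 = -5.5000
0.0000·x − 12.0000·y = c_1−c_2 = -42.0000
-6.0000·x − 12.0000·y = c_1−c_3 = -69.0000
solve first two rows → x=4.5000, y=3.5000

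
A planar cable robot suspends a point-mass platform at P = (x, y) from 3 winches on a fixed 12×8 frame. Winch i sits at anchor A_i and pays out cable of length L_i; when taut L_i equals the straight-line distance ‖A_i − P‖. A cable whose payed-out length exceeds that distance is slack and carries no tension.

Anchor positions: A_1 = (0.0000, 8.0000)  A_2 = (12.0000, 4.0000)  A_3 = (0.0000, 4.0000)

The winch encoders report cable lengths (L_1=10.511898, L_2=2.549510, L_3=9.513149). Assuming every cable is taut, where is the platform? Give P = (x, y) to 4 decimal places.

expand ‖A_i−P‖²=L_i² and subtract eq 1 (q_i ≔ ‖A_i‖²−L_i²)
q_1 = 0.0000+64.0000−110.5000 = -46.5000
eq1−eq2 → [-24.0000  8.0000]·P = -200.0000
eq1−eq3 → [0.0000  8.0000]·P = 28.0000
2×2 solve → P = (9.5000, 3.5000)

(9.5000, 3.5000)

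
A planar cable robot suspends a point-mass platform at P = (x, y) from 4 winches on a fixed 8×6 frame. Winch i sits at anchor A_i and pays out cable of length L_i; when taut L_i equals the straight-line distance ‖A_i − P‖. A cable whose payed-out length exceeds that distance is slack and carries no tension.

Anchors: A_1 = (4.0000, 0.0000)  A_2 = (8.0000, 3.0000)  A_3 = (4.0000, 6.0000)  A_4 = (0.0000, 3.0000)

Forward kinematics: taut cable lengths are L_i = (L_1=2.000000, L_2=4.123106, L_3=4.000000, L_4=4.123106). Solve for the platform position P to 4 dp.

(4.0000, 2.0000)

circle eqns → linear via eq_j − eq_1; set k_j = A_j·A_j − L_j²
k_1 = 16.0000+0.0000−4.0000 = 12.0000
-8.0000·x − 6.0000·y = k_1−k_2 = -44.0000
0.0000·x − 12.0000·y = k_1−k_3 = -24.0000
8.0000·x − 6.0000·y = k_1−k_4 = 20.0000
solve first two rows → x=4.0000, y=2.0000
check cable 4: ‖A_4−P‖² = 17.0000 ≈ L_4² = 17.0000 ✓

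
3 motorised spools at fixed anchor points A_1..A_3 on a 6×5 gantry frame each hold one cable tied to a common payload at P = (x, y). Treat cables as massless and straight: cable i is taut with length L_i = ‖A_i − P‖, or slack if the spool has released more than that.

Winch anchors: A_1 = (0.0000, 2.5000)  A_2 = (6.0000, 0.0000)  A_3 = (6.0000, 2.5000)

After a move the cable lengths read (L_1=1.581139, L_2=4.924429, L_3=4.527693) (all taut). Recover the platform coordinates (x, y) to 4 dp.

(1.5000, 2.0000)

expand ‖A_i−P‖²=L_i² and subtract eq 1 (q_i ≔ ‖A_i‖²−L_i²)
q_1 = 0.0000+6.2500−2.5000 = 3.7500
eq1−eq2 → [-12.0000  5.0000]·P = -8.0000
eq1−eq3 → [-12.0000  0.0000]·P = -18.0000
2×2 solve → P = (1.5000, 2.0000)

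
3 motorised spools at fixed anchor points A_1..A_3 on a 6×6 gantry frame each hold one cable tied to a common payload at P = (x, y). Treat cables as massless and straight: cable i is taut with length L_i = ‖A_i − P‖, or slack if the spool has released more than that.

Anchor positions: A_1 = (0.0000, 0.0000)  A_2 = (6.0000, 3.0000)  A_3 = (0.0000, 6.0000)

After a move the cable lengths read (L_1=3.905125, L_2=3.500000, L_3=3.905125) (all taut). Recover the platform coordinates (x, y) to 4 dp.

expand ‖A_i−P‖²=L_i² and subtract eq 1 (q_i ≔ ‖A_i‖²−L_i²)
q_1 = 0.0000+0.0000−15.2500 = -15.2500
eq1−eq2 → [-12.0000  -6.0000]·P = -48.0000
eq1−eq3 → [0.0000  -12.0000]·P = -36.0000
2×2 solve → P = (2.5000, 3.0000)

(2.5000, 3.0000)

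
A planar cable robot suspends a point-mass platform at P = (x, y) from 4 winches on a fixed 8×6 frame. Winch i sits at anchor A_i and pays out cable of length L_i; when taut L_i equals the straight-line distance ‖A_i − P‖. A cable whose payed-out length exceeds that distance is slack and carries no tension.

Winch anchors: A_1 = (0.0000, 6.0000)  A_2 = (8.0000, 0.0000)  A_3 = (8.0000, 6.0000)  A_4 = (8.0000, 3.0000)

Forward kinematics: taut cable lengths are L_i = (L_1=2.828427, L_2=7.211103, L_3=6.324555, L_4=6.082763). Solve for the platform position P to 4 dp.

(2.0000, 4.0000)

expand ‖A_i−P‖²=L_i² and subtract eq 1 (q_i ≔ ‖A_i‖²−L_i²)
q_1 = 0.0000+36.0000−8.0000 = 28.0000
eq1−eq2 → [-16.0000  12.0000]·P = 16.0000
eq1−eq3 → [-16.0000  0.0000]·P = -32.0000
eq1−eq4 → [-16.0000  6.0000]·P = -8.0000
2×2 solve → P = (2.0000, 4.0000)
check cable 4: ‖A_4−P‖² = 37.0000 ≈ L_4² = 37.0000 ✓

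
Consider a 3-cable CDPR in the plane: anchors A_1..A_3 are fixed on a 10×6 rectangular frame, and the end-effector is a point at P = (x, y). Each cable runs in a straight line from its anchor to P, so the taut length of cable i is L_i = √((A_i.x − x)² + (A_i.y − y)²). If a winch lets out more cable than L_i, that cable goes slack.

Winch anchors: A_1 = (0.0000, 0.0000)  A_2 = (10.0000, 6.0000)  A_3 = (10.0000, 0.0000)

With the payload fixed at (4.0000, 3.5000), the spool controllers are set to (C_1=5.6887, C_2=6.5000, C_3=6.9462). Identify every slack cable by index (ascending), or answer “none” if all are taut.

cable 1: L_1 = ‖A_1−P‖ = 5.3151;  C_1 = 5.6887 → slack
cable 2: L_2 = ‖A_2−P‖ = 6.5000;  C_2 = 6.5000 → taut
cable 3: L_3 = ‖A_3−P‖ = 6.9462;  C_3 = 6.9462 → taut

1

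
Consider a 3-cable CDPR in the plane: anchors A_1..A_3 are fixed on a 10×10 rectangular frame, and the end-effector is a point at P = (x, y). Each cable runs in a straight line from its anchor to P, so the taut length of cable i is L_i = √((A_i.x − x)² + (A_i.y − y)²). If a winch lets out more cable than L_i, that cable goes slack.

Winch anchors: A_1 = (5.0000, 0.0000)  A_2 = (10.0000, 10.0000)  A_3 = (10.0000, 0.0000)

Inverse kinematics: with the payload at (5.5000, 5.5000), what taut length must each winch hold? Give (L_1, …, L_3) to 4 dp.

L_1 = √((5.0000−5.5000)² + (0.0000−5.5000)²) = 5.5227
L_2 = √((10.0000−5.5000)² + (10.0000−5.5000)²) = 6.3640
L_3 = √((10.0000−5.5000)² + (0.0000−5.5000)²) = 7.1063

(5.5227, 6.3640, 7.1063)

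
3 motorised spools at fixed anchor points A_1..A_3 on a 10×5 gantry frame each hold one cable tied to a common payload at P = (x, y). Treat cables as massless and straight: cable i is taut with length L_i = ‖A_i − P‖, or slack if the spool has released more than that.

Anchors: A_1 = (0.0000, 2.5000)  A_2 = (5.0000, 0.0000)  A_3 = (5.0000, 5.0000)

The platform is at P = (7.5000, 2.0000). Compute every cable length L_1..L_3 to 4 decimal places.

(7.5166, 3.2016, 3.9051)

L_1: Δ = A_1−P = (-7.5000, 0.5000) → ‖Δ‖ = √56.5000 = 7.5166
L_2: Δ = A_2−P = (-2.5000, -2.0000) → ‖Δ‖ = √10.2500 = 3.2016
L_3: Δ = A_3−P = (-2.5000, 3.0000) → ‖Δ‖ = √15.2500 = 3.9051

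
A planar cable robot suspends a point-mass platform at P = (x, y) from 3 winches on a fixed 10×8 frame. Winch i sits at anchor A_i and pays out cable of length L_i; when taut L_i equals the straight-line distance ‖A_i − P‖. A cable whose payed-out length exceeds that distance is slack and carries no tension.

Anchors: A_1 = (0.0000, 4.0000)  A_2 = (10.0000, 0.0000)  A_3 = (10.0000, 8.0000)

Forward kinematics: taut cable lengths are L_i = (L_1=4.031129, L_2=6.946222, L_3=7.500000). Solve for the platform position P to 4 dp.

(4.0000, 3.5000)

each cable: (A_i−P)·(A_i−P) = L_i²; let q_i = ‖A_i‖²−L_i²
q_1 = 0.0000+16.0000−16.2500 = -0.2500
row 1: -20.0000x + 8.0000y = -52.0000  (q_2=51.7500)
row 2: -20.0000x − 8.0000y = -108.0000  (q_3=107.7500)
Cramer on rows 1–2 → x = 4.0000, y = 3.5000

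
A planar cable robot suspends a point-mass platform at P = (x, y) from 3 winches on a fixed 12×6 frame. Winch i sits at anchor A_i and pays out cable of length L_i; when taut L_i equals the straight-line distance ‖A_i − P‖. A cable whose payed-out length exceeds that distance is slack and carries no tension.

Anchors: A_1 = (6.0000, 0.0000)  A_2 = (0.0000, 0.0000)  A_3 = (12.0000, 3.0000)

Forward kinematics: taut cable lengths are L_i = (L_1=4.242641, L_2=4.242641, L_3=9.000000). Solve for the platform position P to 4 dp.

(3.0000, 3.0000)

circle eqns → linear via eq_j − eq_1; set c_j = A_j·A_j − L_j²
c_1 = 36.0000+0.0000−18.0000 = 18.0000
12.0000·x + 0.0000·y = c_1−c_2 = 36.0000
-12.0000·x − 6.0000·y = c_1−c_3 = -54.0000
solve first two rows → x=3.0000, y=3.0000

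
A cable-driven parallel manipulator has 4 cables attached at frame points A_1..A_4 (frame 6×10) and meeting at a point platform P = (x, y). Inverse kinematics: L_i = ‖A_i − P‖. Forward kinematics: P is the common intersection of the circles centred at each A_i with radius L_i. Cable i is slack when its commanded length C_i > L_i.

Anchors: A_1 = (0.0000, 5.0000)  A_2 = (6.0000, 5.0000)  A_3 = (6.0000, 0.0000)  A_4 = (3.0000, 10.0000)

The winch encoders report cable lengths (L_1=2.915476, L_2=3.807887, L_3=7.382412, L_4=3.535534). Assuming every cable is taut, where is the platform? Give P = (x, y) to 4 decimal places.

circle eqns → linear via eq_j − eq_1; set c_j = A_j·A_j − L_j²
c_1 = 0.0000+25.0000−8.5000 = 16.5000
-12.0000·x + 0.0000·y = c_1−c_2 = -30.0000
-12.0000·x + 10.0000·y = c_1−c_3 = 35.0000
-6.0000·x − 10.0000·y = c_1−c_4 = -80.0000
solve first two rows → x=2.5000, y=6.5000
check cable 4: ‖A_4−P‖² = 12.5000 ≈ L_4² = 12.5000 ✓

(2.5000, 6.5000)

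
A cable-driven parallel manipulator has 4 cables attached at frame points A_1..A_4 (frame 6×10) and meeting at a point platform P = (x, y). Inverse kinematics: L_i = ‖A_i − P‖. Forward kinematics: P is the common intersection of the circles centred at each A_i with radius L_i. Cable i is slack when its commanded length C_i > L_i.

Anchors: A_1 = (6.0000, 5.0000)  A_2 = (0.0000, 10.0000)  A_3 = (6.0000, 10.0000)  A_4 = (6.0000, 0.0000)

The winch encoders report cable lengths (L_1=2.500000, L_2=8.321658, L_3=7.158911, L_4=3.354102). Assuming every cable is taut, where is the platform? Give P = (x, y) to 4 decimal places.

each cable: (A_i−P)·(A_i−P) = L_i²; let c_i = ‖A_i‖²−L_i²
c_1 = 36.0000+25.0000−6.2500 = 54.7500
row 1: 12.0000x − 10.0000y = 24.0000  (c_2=30.7500)
row 2: 0.0000x − 10.0000y = -30.0000  (c_3=84.7500)
row 3: 0.0000x + 10.0000y = 30.0000  (c_4=24.7500)
Cramer on rows 1–2 → x = 4.5000, y = 3.0000
check cable 4: ‖A_4−P‖² = 11.2500 ≈ L_4² = 11.2500 ✓

(4.5000, 3.0000)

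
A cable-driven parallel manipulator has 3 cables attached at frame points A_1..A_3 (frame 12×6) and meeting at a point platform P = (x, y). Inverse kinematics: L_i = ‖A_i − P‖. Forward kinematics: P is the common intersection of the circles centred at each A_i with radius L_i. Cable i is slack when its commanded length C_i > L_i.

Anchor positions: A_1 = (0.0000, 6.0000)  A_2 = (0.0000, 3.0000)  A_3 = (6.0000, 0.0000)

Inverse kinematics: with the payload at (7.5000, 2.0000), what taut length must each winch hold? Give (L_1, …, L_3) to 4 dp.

L_1 = √((0.0000−7.5000)² + (6.0000−2.0000)²) = 8.5000
L_2 = √((0.0000−7.5000)² + (3.0000−2.0000)²) = 7.5664
L_3 = √((6.0000−7.5000)² + (0.0000−2.0000)²) = 2.5000

(8.5000, 7.5664, 2.5000)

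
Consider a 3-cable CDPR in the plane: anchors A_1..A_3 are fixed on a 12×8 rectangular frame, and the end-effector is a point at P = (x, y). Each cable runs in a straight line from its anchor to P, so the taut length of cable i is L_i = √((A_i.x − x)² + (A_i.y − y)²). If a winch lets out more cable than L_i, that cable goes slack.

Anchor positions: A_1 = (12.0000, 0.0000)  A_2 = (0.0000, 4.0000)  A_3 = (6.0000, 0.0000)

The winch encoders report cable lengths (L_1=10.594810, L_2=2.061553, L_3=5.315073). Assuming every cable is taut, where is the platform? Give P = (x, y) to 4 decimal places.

expand ‖A_i−P‖²=L_i² and subtract eq 1 (k_i ≔ ‖A_i‖²−L_i²)
k_1 = 144.0000+0.0000−112.2500 = 31.7500
eq1−eq2 → [24.0000  -8.0000]·P = 20.0000
eq1−eq3 → [12.0000  0.0000]·P = 24.0000
2×2 solve → P = (2.0000, 3.5000)

(2.0000, 3.5000)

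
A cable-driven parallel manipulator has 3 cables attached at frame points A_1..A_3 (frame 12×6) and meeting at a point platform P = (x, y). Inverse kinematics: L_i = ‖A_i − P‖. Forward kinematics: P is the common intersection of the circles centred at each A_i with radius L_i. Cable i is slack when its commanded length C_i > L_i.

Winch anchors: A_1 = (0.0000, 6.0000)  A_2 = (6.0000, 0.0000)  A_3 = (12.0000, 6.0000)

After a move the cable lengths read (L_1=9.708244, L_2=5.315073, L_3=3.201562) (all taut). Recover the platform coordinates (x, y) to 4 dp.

(9.5000, 4.0000)

expand ‖A_i−P‖²=L_i² and subtract eq 1 (q_i ≔ ‖A_i‖²−L_i²)
q_1 = 0.0000+36.0000−94.2500 = -58.2500
eq1−eq2 → [-12.0000  12.0000]·P = -66.0000
eq1−eq3 → [-24.0000  0.0000]·P = -228.0000
2×2 solve → P = (9.5000, 4.0000)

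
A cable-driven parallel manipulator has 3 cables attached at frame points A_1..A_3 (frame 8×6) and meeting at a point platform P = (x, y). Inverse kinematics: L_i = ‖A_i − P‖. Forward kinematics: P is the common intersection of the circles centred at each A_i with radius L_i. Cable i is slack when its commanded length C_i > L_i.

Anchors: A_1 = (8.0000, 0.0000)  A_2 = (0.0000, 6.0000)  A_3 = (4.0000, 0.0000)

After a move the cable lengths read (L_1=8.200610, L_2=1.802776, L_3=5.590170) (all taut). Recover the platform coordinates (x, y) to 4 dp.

circle eqns → linear via eq_j − eq_1; set c_j = A_j·A_j − L_j²
c_1 = 64.0000+0.0000−67.2500 = -3.2500
16.0000·x − 12.0000·y = c_1−c_2 = -36.0000
8.0000·x + 0.0000·y = c_1−c_3 = 12.0000
solve first two rows → x=1.5000, y=5.0000

(1.5000, 5.0000)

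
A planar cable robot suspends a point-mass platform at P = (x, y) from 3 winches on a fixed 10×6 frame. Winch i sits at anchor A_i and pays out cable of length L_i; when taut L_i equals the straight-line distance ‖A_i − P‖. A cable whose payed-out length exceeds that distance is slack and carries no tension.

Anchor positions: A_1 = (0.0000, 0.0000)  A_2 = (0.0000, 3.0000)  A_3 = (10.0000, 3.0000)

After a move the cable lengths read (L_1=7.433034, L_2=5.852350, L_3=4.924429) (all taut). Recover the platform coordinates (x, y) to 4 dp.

each cable: (A_i−P)·(A_i−P) = L_i²; let c_i = ‖A_i‖²−L_i²
c_1 = 0.0000+0.0000−55.2500 = -55.2500
row 1: 0.0000x − 6.0000y = -30.0000  (c_2=-25.2500)
row 2: -20.0000x − 6.0000y = -140.0000  (c_3=84.7500)
Cramer on rows 1–2 → x = 5.5000, y = 5.0000

(5.5000, 5.0000)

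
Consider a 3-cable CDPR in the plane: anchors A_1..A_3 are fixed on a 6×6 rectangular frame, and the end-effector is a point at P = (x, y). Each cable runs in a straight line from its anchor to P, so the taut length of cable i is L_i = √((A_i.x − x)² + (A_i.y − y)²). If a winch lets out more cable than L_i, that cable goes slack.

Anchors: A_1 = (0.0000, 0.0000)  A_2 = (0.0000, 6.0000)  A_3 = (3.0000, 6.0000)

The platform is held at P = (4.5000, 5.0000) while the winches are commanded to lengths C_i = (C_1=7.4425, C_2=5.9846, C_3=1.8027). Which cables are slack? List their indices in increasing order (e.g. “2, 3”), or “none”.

1, 2

cable 1: L_1 = ‖A_1−P‖ = 6.7268;  C_1 = 7.4425 → slack
cable 2: L_2 = ‖A_2−P‖ = 4.6098;  C_2 = 5.9846 → slack
cable 3: L_3 = ‖A_3−P‖ = 1.8028;  C_3 = 1.8027 → taut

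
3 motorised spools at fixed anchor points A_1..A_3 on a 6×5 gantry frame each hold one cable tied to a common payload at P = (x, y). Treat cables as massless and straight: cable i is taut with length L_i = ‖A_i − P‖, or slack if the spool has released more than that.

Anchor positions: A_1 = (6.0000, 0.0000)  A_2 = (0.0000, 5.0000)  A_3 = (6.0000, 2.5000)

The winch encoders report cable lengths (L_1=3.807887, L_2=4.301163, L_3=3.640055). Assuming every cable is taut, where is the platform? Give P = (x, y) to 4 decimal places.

(2.5000, 1.5000)

each cable: (A_i−P)·(A_i−P) = L_i²; let k_i = ‖A_i‖²−L_i²
k_1 = 36.0000+0.0000−14.5000 = 21.5000
row 1: 12.0000x − 10.0000y = 15.0000  (k_2=6.5000)
row 2: 0.0000x − 5.0000y = -7.5000  (k_3=29.0000)
Cramer on rows 1–2 → x = 2.5000, y = 1.5000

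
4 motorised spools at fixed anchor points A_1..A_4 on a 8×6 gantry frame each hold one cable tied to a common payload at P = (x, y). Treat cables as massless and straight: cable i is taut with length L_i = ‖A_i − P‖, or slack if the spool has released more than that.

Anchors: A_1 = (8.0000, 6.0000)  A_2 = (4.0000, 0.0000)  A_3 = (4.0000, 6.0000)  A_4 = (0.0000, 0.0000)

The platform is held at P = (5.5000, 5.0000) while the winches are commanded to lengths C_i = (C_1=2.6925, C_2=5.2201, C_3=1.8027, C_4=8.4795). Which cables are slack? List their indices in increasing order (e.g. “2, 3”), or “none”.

i=1: geometric 2.6926 vs commanded 2.6925 ⇒ taut
i=2: geometric 5.2202 vs commanded 5.2201 ⇒ taut
i=3: geometric 1.8028 vs commanded 1.8027 ⇒ taut
i=4: geometric 7.4330 vs commanded 8.4795 ⇒ slack

4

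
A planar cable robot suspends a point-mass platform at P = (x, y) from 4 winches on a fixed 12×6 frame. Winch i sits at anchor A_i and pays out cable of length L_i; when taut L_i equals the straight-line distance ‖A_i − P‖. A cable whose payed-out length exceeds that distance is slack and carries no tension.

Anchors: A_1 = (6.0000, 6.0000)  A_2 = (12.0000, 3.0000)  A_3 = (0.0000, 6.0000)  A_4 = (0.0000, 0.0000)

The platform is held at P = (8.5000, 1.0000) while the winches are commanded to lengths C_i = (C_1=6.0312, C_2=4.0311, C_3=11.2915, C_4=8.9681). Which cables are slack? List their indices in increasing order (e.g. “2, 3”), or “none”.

1, 3, 4

cable 1: L_1 = ‖A_1−P‖ = 5.5902;  C_1 = 6.0312 → slack
cable 2: L_2 = ‖A_2−P‖ = 4.0311;  C_2 = 4.0311 → taut
cable 3: L_3 = ‖A_3−P‖ = 9.8615;  C_3 = 11.2915 → slack
cable 4: L_4 = ‖A_4−P‖ = 8.5586;  C_4 = 8.9681 → slack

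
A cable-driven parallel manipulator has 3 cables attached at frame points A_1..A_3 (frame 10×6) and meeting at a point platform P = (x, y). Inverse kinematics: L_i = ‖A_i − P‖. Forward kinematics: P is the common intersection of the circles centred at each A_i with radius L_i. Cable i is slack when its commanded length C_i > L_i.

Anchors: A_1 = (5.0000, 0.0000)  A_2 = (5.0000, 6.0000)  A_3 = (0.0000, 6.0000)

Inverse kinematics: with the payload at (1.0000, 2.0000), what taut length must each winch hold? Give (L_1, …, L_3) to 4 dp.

(4.4721, 5.6569, 4.1231)

cable 1: Δx=4.0000, Δy=-2.0000; L_1 = √(Δx²+Δy²) = 4.4721
cable 2: Δx=4.0000, Δy=4.0000; L_2 = √(Δx²+Δy²) = 5.6569
cable 3: Δx=-1.0000, Δy=4.0000; L_3 = √(Δx²+Δy²) = 4.1231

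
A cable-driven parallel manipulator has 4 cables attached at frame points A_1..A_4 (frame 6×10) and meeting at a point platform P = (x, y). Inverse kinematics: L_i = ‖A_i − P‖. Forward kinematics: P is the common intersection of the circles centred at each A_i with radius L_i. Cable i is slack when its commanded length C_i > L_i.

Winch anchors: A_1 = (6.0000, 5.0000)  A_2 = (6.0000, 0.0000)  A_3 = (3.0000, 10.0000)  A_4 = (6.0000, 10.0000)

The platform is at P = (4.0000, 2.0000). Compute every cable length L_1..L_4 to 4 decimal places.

(3.6056, 2.8284, 8.0623, 8.2462)

L_1 = √((6.0000−4.0000)² + (5.0000−2.0000)²) = 3.6056
L_2 = √((6.0000−4.0000)² + (0.0000−2.0000)²) = 2.8284
L_3 = √((3.0000−4.0000)² + (10.0000−2.0000)²) = 8.0623
L_4 = √((6.0000−4.0000)² + (10.0000−2.0000)²) = 8.2462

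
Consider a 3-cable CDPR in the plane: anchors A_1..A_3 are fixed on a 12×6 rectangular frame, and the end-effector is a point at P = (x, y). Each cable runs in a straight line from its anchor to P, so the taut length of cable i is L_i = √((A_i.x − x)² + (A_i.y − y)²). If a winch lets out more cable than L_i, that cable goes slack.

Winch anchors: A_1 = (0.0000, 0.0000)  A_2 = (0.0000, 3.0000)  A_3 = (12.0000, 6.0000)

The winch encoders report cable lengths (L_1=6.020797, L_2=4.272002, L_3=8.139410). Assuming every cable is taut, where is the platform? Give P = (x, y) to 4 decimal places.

expand ‖A_i−P‖²=L_i² and subtract eq 1 (c_i ≔ ‖A_i‖²−L_i²)
c_1 = 0.0000+0.0000−36.2500 = -36.2500
eq1−eq2 → [0.0000  -6.0000]·P = -27.0000
eq1−eq3 → [-24.0000  -12.0000]·P = -150.0000
2×2 solve → P = (4.0000, 4.5000)

(4.0000, 4.5000)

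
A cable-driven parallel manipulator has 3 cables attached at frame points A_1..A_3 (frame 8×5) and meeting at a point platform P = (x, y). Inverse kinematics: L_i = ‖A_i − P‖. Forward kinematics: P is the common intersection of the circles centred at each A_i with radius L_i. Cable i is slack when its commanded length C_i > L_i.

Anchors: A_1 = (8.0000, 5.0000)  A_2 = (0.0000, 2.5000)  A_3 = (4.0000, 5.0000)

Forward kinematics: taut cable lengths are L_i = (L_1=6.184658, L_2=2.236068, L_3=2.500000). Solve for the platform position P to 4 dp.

(2.0000, 3.5000)

expand ‖A_i−P‖²=L_i² and subtract eq 1 (c_i ≔ ‖A_i‖²−L_i²)
c_1 = 64.0000+25.0000−38.2500 = 50.7500
eq1−eq2 → [16.0000  5.0000]·P = 49.5000
eq1−eq3 → [8.0000  0.0000]·P = 16.0000
2×2 solve → P = (2.0000, 3.5000)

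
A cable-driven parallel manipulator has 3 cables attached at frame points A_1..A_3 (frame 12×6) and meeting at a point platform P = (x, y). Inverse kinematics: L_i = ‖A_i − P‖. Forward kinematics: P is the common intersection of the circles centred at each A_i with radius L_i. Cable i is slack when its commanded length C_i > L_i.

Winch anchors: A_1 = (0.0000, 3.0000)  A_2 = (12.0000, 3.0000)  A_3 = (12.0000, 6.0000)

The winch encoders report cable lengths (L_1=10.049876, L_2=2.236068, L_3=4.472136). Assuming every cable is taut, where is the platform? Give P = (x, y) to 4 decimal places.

(10.0000, 2.0000)

circle eqns → linear via eq_j − eq_1; set c_j = A_j·A_j − L_j²
c_1 = 0.0000+9.0000−101.0000 = -92.0000
-24.0000·x + 0.0000·y = c_1−c_2 = -240.0000
-24.0000·x − 6.0000·y = c_1−c_3 = -252.0000
solve first two rows → x=10.0000, y=2.0000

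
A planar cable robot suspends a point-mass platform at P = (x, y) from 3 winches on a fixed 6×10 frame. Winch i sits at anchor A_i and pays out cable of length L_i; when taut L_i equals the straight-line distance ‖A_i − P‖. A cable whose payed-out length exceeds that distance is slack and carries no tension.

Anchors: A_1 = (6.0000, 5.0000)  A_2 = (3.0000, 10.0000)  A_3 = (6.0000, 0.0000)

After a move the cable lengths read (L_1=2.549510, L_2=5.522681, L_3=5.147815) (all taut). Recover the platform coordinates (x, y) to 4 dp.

expand ‖A_i−P‖²=L_i² and subtract eq 1 (k_i ≔ ‖A_i‖²−L_i²)
k_1 = 36.0000+25.0000−6.5000 = 54.5000
eq1−eq2 → [6.0000  -10.0000]·P = -24.0000
eq1−eq3 → [0.0000  10.0000]·P = 45.0000
2×2 solve → P = (3.5000, 4.5000)

(3.5000, 4.5000)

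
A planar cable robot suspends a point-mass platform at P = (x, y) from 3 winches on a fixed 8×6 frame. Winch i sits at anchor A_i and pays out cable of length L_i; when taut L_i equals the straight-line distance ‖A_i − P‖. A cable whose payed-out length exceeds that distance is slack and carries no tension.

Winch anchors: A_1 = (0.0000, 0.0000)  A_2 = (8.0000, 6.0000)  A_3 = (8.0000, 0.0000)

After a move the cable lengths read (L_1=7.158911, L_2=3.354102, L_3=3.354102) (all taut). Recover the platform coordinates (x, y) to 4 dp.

(6.5000, 3.0000)

each cable: (A_i−P)·(A_i−P) = L_i²; let c_i = ‖A_i‖²−L_i²
c_1 = 0.0000+0.0000−51.2500 = -51.2500
row 1: -16.0000x − 12.0000y = -140.0000  (c_2=88.7500)
row 2: -16.0000x + 0.0000y = -104.0000  (c_3=52.7500)
Cramer on rows 1–2 → x = 6.5000, y = 3.0000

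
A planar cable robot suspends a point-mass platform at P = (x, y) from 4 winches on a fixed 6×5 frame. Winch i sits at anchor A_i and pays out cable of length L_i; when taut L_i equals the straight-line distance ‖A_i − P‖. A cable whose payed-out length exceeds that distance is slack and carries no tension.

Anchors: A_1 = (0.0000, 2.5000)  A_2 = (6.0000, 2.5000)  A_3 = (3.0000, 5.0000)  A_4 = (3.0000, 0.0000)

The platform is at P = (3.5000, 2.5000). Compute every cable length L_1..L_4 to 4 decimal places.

cable 1: Δx=-3.5000, Δy=0.0000; L_1 = √(Δx²+Δy²) = 3.5000
cable 2: Δx=2.5000, Δy=0.0000; L_2 = √(Δx²+Δy²) = 2.5000
cable 3: Δx=-0.5000, Δy=2.5000; L_3 = √(Δx²+Δy²) = 2.5495
cable 4: Δx=-0.5000, Δy=-2.5000; L_4 = √(Δx²+Δy²) = 2.5495

(3.5000, 2.5000, 2.5495, 2.5495)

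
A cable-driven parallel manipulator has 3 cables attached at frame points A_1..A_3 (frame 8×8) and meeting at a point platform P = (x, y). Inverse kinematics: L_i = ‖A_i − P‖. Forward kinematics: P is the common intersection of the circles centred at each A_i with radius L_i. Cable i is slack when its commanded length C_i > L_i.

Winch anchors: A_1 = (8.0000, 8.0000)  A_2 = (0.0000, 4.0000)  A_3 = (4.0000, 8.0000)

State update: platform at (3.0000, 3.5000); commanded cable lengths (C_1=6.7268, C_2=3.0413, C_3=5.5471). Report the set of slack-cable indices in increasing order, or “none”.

cable 1: √((5.0000)²+(4.5000)²)=6.7268, C_1=6.7268: taut
cable 2: √((-3.0000)²+(0.5000)²)=3.0414, C_2=3.0413: taut
cable 3: √((1.0000)²+(4.5000)²)=4.6098, C_3=5.5471: slack

3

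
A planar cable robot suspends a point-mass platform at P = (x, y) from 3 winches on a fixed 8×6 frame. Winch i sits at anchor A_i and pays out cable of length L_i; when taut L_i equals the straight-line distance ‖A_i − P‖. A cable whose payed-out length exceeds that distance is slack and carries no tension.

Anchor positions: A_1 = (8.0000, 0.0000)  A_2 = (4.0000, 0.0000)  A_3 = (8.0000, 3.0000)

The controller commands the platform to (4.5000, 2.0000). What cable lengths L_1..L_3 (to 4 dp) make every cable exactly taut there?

L_1: Δ = A_1−P = (3.5000, -2.0000) → ‖Δ‖ = √16.2500 = 4.0311
L_2: Δ = A_2−P = (-0.5000, -2.0000) → ‖Δ‖ = √4.2500 = 2.0616
L_3: Δ = A_3−P = (3.5000, 1.0000) → ‖Δ‖ = √13.2500 = 3.6401

(4.0311, 2.0616, 3.6401)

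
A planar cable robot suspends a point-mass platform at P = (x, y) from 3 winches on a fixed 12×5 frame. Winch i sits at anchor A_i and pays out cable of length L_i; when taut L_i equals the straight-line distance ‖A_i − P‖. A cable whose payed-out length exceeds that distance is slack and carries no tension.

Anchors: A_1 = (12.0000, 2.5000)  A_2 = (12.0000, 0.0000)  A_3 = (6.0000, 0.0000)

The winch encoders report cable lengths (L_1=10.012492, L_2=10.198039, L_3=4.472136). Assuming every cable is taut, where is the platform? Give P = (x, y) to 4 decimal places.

(2.0000, 2.0000)

expand ‖A_i−P‖²=L_i² and subtract eq 1 (k_i ≔ ‖A_i‖²−L_i²)
k_1 = 144.0000+6.2500−100.2500 = 50.0000
eq1−eq2 → [0.0000  5.0000]·P = 10.0000
eq1−eq3 → [12.0000  5.0000]·P = 34.0000
2×2 solve → P = (2.0000, 2.0000)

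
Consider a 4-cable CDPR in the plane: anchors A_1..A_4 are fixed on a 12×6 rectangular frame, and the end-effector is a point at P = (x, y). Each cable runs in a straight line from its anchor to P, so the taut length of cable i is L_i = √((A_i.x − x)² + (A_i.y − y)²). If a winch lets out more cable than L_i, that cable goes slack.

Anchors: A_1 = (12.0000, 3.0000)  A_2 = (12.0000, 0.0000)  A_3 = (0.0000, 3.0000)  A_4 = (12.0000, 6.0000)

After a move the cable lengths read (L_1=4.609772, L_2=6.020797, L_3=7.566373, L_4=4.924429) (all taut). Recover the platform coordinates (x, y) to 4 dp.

expand ‖A_i−P‖²=L_i² and subtract eq 1 (q_i ≔ ‖A_i‖²−L_i²)
q_1 = 144.0000+9.0000−21.2500 = 131.7500
eq1−eq2 → [0.0000  6.0000]·P = 24.0000
eq1−eq3 → [24.0000  0.0000]·P = 180.0000
eq1−eq4 → [0.0000  -6.0000]·P = -24.0000
2×2 solve → P = (7.5000, 4.0000)
check cable 4: ‖A_4−P‖² = 24.2500 ≈ L_4² = 24.2500 ✓

(7.5000, 4.0000)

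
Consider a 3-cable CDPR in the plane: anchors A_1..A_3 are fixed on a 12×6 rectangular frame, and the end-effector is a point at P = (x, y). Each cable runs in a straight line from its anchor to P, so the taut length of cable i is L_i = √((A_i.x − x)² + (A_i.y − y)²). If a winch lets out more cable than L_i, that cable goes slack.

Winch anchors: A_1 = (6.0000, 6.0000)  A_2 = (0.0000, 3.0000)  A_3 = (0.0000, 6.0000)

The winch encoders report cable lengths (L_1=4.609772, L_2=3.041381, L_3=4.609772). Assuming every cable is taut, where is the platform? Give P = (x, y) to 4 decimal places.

circle eqns → linear via eq_j − eq_1; set c_j = A_j·A_j − L_j²
c_1 = 36.0000+36.0000−21.2500 = 50.7500
12.0000·x + 6.0000·y = c_1−c_2 = 51.0000
12.0000·x + 0.0000·y = c_1−c_3 = 36.0000
solve first two rows → x=3.0000, y=2.5000

(3.0000, 2.5000)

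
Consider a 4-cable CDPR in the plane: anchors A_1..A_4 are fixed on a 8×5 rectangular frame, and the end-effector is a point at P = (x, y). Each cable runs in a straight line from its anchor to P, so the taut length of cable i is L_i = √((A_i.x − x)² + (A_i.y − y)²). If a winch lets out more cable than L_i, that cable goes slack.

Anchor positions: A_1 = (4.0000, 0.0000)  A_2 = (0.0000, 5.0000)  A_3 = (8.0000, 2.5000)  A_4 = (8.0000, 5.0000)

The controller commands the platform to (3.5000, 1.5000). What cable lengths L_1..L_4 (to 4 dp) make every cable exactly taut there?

(1.5811, 4.9497, 4.6098, 5.7009)

L_1 = √((4.0000−3.5000)² + (0.0000−1.5000)²) = 1.5811
L_2 = √((0.0000−3.5000)² + (5.0000−1.5000)²) = 4.9497
L_3 = √((8.0000−3.5000)² + (2.5000−1.5000)²) = 4.6098
L_4 = √((8.0000−3.5000)² + (5.0000−1.5000)²) = 5.7009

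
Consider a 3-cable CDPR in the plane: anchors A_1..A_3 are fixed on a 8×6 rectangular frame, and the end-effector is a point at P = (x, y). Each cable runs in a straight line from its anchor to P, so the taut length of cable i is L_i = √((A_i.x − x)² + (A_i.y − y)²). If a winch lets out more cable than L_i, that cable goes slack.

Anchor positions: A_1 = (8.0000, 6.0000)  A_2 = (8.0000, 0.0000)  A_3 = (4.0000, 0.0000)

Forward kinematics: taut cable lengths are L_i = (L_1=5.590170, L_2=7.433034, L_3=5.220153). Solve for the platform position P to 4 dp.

each cable: (A_i−P)·(A_i−P) = L_i²; let c_i = ‖A_i‖²−L_i²
c_1 = 64.0000+36.0000−31.2500 = 68.7500
row 1: 0.0000x + 12.0000y = 60.0000  (c_2=8.7500)
row 2: 8.0000x + 12.0000y = 80.0000  (c_3=-11.2500)
Cramer on rows 1–2 → x = 2.5000, y = 5.0000

(2.5000, 5.0000)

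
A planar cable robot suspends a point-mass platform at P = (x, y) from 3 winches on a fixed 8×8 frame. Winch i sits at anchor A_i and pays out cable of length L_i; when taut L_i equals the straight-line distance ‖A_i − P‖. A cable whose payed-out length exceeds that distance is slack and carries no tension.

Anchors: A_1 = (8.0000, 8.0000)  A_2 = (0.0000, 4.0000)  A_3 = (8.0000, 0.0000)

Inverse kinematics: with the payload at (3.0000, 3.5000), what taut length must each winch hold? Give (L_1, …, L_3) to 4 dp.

cable 1: Δx=5.0000, Δy=4.5000; L_1 = √(Δx²+Δy²) = 6.7268
cable 2: Δx=-3.0000, Δy=0.5000; L_2 = √(Δx²+Δy²) = 3.0414
cable 3: Δx=5.0000, Δy=-3.5000; L_3 = √(Δx²+Δy²) = 6.1033

(6.7268, 3.0414, 6.1033)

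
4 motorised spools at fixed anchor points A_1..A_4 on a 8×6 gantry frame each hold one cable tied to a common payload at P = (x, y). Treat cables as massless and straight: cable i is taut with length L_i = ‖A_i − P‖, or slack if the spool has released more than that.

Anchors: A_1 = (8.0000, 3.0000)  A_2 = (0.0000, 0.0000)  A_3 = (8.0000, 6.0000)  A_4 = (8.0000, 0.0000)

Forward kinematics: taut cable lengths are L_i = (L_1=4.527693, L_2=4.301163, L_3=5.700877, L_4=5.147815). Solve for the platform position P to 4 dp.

circle eqns → linear via eq_j − eq_1; set k_j = A_j·A_j − L_j²
k_1 = 64.0000+9.0000−20.5000 = 52.5000
16.0000·x + 6.0000·y = k_1−k_2 = 71.0000
0.0000·x − 6.0000·y = k_1−k_3 = -15.0000
0.0000·x + 6.0000·y = k_1−k_4 = 15.0000
solve first two rows → x=3.5000, y=2.5000
check cable 4: ‖A_4−P‖² = 26.5000 ≈ L_4² = 26.5000 ✓

(3.5000, 2.5000)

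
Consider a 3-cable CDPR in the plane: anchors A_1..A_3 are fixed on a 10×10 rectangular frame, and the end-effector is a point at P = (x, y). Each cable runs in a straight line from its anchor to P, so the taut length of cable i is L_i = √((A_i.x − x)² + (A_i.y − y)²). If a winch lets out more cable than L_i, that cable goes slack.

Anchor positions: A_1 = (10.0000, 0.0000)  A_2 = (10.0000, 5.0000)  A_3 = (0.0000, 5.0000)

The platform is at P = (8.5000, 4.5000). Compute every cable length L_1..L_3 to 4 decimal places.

cable 1: Δx=1.5000, Δy=-4.5000; L_1 = √(Δx²+Δy²) = 4.7434
cable 2: Δx=1.5000, Δy=0.5000; L_2 = √(Δx²+Δy²) = 1.5811
cable 3: Δx=-8.5000, Δy=0.5000; L_3 = √(Δx²+Δy²) = 8.5147

(4.7434, 1.5811, 8.5147)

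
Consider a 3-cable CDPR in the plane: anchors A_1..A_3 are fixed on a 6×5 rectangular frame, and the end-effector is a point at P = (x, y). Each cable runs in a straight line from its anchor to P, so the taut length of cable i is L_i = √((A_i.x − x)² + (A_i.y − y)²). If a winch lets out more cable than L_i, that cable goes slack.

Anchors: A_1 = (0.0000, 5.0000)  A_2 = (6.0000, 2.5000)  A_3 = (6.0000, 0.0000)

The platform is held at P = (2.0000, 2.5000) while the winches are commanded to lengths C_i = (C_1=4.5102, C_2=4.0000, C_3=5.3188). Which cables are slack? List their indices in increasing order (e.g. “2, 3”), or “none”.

1, 3

cable 1: L_1 = ‖A_1−P‖ = 3.2016;  C_1 = 4.5102 → slack
cable 2: L_2 = ‖A_2−P‖ = 4.0000;  C_2 = 4.0000 → taut
cable 3: L_3 = ‖A_3−P‖ = 4.7170;  C_3 = 5.3188 → slack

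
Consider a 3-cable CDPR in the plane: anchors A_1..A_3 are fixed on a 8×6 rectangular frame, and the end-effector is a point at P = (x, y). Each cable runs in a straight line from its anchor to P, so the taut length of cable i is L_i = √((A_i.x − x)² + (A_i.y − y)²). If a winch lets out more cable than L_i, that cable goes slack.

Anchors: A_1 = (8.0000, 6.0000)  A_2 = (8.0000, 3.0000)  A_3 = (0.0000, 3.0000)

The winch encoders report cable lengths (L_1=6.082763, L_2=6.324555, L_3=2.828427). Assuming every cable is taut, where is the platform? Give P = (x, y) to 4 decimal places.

each cable: (A_i−P)·(A_i−P) = L_i²; let k_i = ‖A_i‖²−L_i²
k_1 = 64.0000+36.0000−37.0000 = 63.0000
row 1: 0.0000x + 6.0000y = 30.0000  (k_2=33.0000)
row 2: 16.0000x + 6.0000y = 62.0000  (k_3=1.0000)
Cramer on rows 1–2 → x = 2.0000, y = 5.0000

(2.0000, 5.0000)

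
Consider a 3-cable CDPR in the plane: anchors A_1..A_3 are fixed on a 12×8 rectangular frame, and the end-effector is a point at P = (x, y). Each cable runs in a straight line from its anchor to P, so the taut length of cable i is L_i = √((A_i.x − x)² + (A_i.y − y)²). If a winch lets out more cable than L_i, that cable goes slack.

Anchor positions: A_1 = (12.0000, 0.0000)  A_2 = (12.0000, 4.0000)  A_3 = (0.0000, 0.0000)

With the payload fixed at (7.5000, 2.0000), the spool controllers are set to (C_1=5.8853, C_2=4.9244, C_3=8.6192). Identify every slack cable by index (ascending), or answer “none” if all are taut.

cable 1: L_1 = ‖A_1−P‖ = 4.9244;  C_1 = 5.8853 → slack
cable 2: L_2 = ‖A_2−P‖ = 4.9244;  C_2 = 4.9244 → taut
cable 3: L_3 = ‖A_3−P‖ = 7.7621;  C_3 = 8.6192 → slack

1, 3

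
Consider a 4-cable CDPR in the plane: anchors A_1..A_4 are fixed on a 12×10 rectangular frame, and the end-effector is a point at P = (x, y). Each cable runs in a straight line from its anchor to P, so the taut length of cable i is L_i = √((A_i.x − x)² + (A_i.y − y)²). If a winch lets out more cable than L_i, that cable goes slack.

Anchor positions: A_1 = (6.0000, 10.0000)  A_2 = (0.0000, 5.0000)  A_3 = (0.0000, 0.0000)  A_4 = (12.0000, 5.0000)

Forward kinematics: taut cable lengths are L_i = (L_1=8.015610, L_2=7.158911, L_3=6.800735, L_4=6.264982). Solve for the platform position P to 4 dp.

(6.5000, 2.0000)

expand ‖A_i−P‖²=L_i² and subtract eq 1 (k_i ≔ ‖A_i‖²−L_i²)
k_1 = 36.0000+100.0000−64.2500 = 71.7500
eq1−eq2 → [12.0000  10.0000]·P = 98.0000
eq1−eq3 → [12.0000  20.0000]·P = 118.0000
eq1−eq4 → [-12.0000  10.0000]·P = -58.0000
2×2 solve → P = (6.5000, 2.0000)
check cable 4: ‖A_4−P‖² = 39.2500 ≈ L_4² = 39.2500 ✓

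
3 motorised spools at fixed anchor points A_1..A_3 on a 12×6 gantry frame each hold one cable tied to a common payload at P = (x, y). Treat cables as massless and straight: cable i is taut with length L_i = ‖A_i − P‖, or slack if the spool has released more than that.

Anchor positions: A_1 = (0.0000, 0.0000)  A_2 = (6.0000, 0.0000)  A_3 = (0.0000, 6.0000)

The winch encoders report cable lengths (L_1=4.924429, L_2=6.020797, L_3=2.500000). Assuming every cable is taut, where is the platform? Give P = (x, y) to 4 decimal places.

(2.0000, 4.5000)

circle eqns → linear via eq_j − eq_1; set c_j = A_j·A_j − L_j²
c_1 = 0.0000+0.0000−24.2500 = -24.2500
-12.0000·x + 0.0000·y = c_1−c_2 = -24.0000
0.0000·x − 12.0000·y = c_1−c_3 = -54.0000
solve first two rows → x=2.0000, y=4.5000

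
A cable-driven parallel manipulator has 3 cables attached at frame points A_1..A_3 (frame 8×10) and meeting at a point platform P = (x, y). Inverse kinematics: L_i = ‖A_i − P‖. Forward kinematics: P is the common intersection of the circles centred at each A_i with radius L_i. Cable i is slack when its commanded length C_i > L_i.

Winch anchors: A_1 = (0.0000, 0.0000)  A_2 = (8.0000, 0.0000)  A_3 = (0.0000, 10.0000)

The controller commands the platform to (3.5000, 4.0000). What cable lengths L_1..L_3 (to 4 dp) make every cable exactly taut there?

L_1 = √((0.0000−3.5000)² + (0.0000−4.0000)²) = 5.3151
L_2 = √((8.0000−3.5000)² + (0.0000−4.0000)²) = 6.0208
L_3 = √((0.0000−3.5000)² + (10.0000−4.0000)²) = 6.9462

(5.3151, 6.0208, 6.9462)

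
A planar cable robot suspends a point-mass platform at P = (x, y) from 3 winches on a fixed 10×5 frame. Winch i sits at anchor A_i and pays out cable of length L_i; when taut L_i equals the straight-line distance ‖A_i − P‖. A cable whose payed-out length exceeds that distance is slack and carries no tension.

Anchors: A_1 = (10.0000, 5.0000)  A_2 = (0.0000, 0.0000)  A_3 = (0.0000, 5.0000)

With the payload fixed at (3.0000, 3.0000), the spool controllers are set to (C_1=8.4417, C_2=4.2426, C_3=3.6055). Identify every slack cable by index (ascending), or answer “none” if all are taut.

cable 1: L_1 = ‖A_1−P‖ = 7.2801;  C_1 = 8.4417 → slack
cable 2: L_2 = ‖A_2−P‖ = 4.2426;  C_2 = 4.2426 → taut
cable 3: L_3 = ‖A_3−P‖ = 3.6056;  C_3 = 3.6055 → taut

1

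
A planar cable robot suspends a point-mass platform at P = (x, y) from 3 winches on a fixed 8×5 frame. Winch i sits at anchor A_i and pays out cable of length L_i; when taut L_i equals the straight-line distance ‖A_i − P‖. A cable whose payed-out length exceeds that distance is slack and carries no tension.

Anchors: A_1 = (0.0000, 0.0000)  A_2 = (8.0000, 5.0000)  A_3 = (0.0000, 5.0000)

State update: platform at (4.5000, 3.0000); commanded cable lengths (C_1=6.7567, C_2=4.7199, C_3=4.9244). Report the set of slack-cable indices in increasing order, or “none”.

1, 2

cable 1: L_1 = ‖A_1−P‖ = 5.4083;  C_1 = 6.7567 → slack
cable 2: L_2 = ‖A_2−P‖ = 4.0311;  C_2 = 4.7199 → slack
cable 3: L_3 = ‖A_3−P‖ = 4.9244;  C_3 = 4.9244 → taut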